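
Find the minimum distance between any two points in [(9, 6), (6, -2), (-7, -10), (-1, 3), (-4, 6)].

Computing all pairwise distances among 5 points:

d((9, 6), (6, -2)) = 8.544
d((9, 6), (-7, -10)) = 22.6274
d((9, 6), (-1, 3)) = 10.4403
d((9, 6), (-4, 6)) = 13.0
d((6, -2), (-7, -10)) = 15.2643
d((6, -2), (-1, 3)) = 8.6023
d((6, -2), (-4, 6)) = 12.8062
d((-7, -10), (-1, 3)) = 14.3178
d((-7, -10), (-4, 6)) = 16.2788
d((-1, 3), (-4, 6)) = 4.2426 <-- minimum

Closest pair: (-1, 3) and (-4, 6) with distance 4.2426

The closest pair is (-1, 3) and (-4, 6) with Euclidean distance 4.2426. For 5 points, brute-force pairwise comparison is shown above. For large n, the divide-and-conquer algorithm (sort by x, recurse on halves, check the dividing strip) achieves O(n log n).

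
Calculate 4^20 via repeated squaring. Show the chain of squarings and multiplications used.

Computing 4^20 by squaring (build up from 4^1; each line after the first costs one multiplication):

4^1 = 4
4^2 = (4^1)^2 = 4^2 = 16
4^4 = (4^2)^2 = 16^2 = 256
4^5 = 4 * 4^4 = 4 * 256 = 1024
4^10 = (4^5)^2 = 1024^2 = 1048576
4^20 = (4^10)^2 = 1048576^2 = 1099511627776

Result: 1099511627776
Multiplications needed: 5 (5 lines after 4^1)

4^20 = 1099511627776. Using exponentiation by squaring, this requires 5 multiplications. The key idea: if the exponent is even, square the half-power; if odd, multiply by the base once.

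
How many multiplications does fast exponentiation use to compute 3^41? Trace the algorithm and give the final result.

Computing 3^41 by squaring (build up from 3^1; each line after the first costs one multiplication):

3^1 = 3
3^2 = (3^1)^2 = 3^2 = 9
3^4 = (3^2)^2 = 9^2 = 81
3^5 = 3 * 3^4 = 3 * 81 = 243
3^10 = (3^5)^2 = 243^2 = 59049
3^20 = (3^10)^2 = 59049^2 = 3486784401
3^40 = (3^20)^2 = 3486784401^2 = 12157665459056928801
3^41 = 3 * 3^40 = 3 * 12157665459056928801 = 36472996377170786403

Result: 36472996377170786403
Multiplications needed: 7 (7 lines after 3^1)

3^41 = 36472996377170786403. Using exponentiation by squaring, this requires 7 multiplications. The key idea: if the exponent is even, square the half-power; if odd, multiply by the base once.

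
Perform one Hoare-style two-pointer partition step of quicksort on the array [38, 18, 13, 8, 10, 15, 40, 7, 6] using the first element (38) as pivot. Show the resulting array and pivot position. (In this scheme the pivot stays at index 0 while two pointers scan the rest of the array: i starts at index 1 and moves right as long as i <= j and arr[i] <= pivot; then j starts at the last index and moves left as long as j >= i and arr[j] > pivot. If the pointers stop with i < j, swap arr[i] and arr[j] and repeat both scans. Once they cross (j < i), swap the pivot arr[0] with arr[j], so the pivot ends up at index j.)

Hoare-style two-pointer partition with pivot = 38:

Initial array: [38, 18, 13, 8, 10, 15, 40, 7, 6]

Pointers start at i = 1, j = 8.
i stops at index 6 (arr[6]=40 > 38), j stops at index 8 (arr[8]=6 <= 38): swap arr[6] and arr[8], array becomes [38, 18, 13, 8, 10, 15, 6, 7, 40]
i ends at 8, j ends at 7: the pointers have crossed (j < i), so scanning stops.

Swap pivot arr[0] with arr[7] to place pivot at position 7: [7, 18, 13, 8, 10, 15, 6, 38, 40]
Pivot position: 7

After partitioning with pivot 38, the array becomes [7, 18, 13, 8, 10, 15, 6, 38, 40]. The pivot is placed at index 7. All elements to the left of the pivot are <= 38, and all elements to the right are > 38.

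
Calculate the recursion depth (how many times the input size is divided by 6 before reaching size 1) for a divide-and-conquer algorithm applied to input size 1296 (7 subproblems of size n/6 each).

For divide and conquer with division factor 6:

Problem sizes at each level:
Level 0: 1296
Level 1: 216
Level 2: 36
Level 3: 6
Level 4: 1

The root is level 0 and the size-1 base case is level 4 (the tree spans levels 0 through 4, i.e. 5 levels counting the root), so the depth is the number of divisions: log_6(1296) = 4

The recursion tree depth is log_6(1296) = 4. At each level, the problem size is divided by 6, so it takes 4 divisions to reduce to a base case of size 1. The algorithm makes 7 recursive calls at each level.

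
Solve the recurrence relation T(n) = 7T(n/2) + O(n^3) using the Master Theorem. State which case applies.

Master Theorem for T(n) = 7T(n/2) + O(n^3):

a = 7, b = 2, c = 3
log_b(a) = log_2(7) = 2.8074

Case 3: c = 3 > log_2(7) = 2.8074
T(n) = O(n^3) = O(n^3)

For T(n) = 7T(n/2) + O(n^3): log_2(7) = 2.8074. This is Case 3 of the Master Theorem (c > log_b(a), work dominated by root), giving O(n^3).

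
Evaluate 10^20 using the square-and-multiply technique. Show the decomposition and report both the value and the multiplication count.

Computing 10^20 by squaring (build up from 10^1; each line after the first costs one multiplication):

10^1 = 10
10^2 = (10^1)^2 = 10^2 = 100
10^4 = (10^2)^2 = 100^2 = 10000
10^5 = 10 * 10^4 = 10 * 10000 = 100000
10^10 = (10^5)^2 = 100000^2 = 10000000000
10^20 = (10^10)^2 = 10000000000^2 = 100000000000000000000

Result: 100000000000000000000
Multiplications needed: 5 (5 lines after 10^1)

10^20 = 100000000000000000000. Using exponentiation by squaring, this requires 5 multiplications. The key idea: if the exponent is even, square the half-power; if odd, multiply by the base once.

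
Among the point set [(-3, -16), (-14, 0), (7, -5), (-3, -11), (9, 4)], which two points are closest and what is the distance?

Computing all pairwise distances among 5 points:

d((-3, -16), (-14, 0)) = 19.4165
d((-3, -16), (7, -5)) = 14.8661
d((-3, -16), (-3, -11)) = 5.0 <-- minimum
d((-3, -16), (9, 4)) = 23.3238
d((-14, 0), (7, -5)) = 21.587
d((-14, 0), (-3, -11)) = 15.5563
d((-14, 0), (9, 4)) = 23.3452
d((7, -5), (-3, -11)) = 11.6619
d((7, -5), (9, 4)) = 9.2195
d((-3, -11), (9, 4)) = 19.2094

Closest pair: (-3, -16) and (-3, -11) with distance 5.0

The closest pair is (-3, -16) and (-3, -11) with Euclidean distance 5.0. For 5 points, brute-force pairwise comparison is shown above. For large n, the divide-and-conquer algorithm (sort by x, recurse on halves, check the dividing strip) achieves O(n log n).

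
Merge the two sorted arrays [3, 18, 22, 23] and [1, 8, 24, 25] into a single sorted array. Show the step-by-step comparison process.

Merging process:

Compare 3 vs 1: take 1 from right. Merged: [1]
Compare 3 vs 8: take 3 from left. Merged: [1, 3]
Compare 18 vs 8: take 8 from right. Merged: [1, 3, 8]
Compare 18 vs 24: take 18 from left. Merged: [1, 3, 8, 18]
Compare 22 vs 24: take 22 from left. Merged: [1, 3, 8, 18, 22]
Compare 23 vs 24: take 23 from left. Merged: [1, 3, 8, 18, 22, 23]
Append remaining from right: [24, 25]. Merged: [1, 3, 8, 18, 22, 23, 24, 25]

Final merged array: [1, 3, 8, 18, 22, 23, 24, 25]
Total comparisons: 6

The merged array is [1, 3, 8, 18, 22, 23, 24, 25], requiring 6 comparisons. The merge step runs in O(n) time where n is the total number of elements.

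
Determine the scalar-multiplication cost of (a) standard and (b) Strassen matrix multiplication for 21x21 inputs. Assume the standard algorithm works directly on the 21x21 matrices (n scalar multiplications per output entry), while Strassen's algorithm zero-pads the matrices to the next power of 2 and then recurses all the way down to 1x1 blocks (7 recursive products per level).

Matrix multiplication for 21x21 matrices:

Strassen's algorithm requires power-of-2 dimensions. Pad 21x21 to 32x32 (next power of 2).

Standard algorithm: 21^3 = 9261 multiplications
Strassen's algorithm: 7^(log2(32)) = 7^5 = 16807 multiplications
Difference: 9261 - 16807 = -7546 (Strassen uses MORE here due to padding overhead — for small or just-over-power-of-2 n, padding can outweigh the per-level savings)

Standard: 9261 multiplications (21^3). Strassen: 16807 multiplications (7^5, after padding to 32x32). Strassen reduces 8 recursive multiplications to 7 at each level.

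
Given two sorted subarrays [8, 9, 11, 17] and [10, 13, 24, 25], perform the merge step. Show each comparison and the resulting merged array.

Merging process:

Compare 8 vs 10: take 8 from left. Merged: [8]
Compare 9 vs 10: take 9 from left. Merged: [8, 9]
Compare 11 vs 10: take 10 from right. Merged: [8, 9, 10]
Compare 11 vs 13: take 11 from left. Merged: [8, 9, 10, 11]
Compare 17 vs 13: take 13 from right. Merged: [8, 9, 10, 11, 13]
Compare 17 vs 24: take 17 from left. Merged: [8, 9, 10, 11, 13, 17]
Append remaining from right: [24, 25]. Merged: [8, 9, 10, 11, 13, 17, 24, 25]

Final merged array: [8, 9, 10, 11, 13, 17, 24, 25]
Total comparisons: 6

The merged array is [8, 9, 10, 11, 13, 17, 24, 25], requiring 6 comparisons. The merge step runs in O(n) time where n is the total number of elements.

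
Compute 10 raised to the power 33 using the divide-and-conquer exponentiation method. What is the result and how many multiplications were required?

Computing 10^33 by squaring (build up from 10^1; each line after the first costs one multiplication):

10^1 = 10
10^2 = (10^1)^2 = 10^2 = 100
10^4 = (10^2)^2 = 100^2 = 10000
10^8 = (10^4)^2 = 10000^2 = 100000000
10^16 = (10^8)^2 = 100000000^2 = 10000000000000000
10^32 = (10^16)^2 = 10000000000000000^2 = 100000000000000000000000000000000
10^33 = 10 * 10^32 = 10 * 100000000000000000000000000000000 = 1000000000000000000000000000000000

Result: 1000000000000000000000000000000000
Multiplications needed: 6 (6 lines after 10^1)

10^33 = 1000000000000000000000000000000000. Using exponentiation by squaring, this requires 6 multiplications. The key idea: if the exponent is even, square the half-power; if odd, multiply by the base once.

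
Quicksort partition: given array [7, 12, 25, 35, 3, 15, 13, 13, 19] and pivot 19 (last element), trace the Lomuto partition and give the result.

Lomuto partition with pivot = 19:

Initial array: [7, 12, 25, 35, 3, 15, 13, 13, 19]

arr[0]=7 <= 19: swap with position 0, array becomes [7, 12, 25, 35, 3, 15, 13, 13, 19]
arr[1]=12 <= 19: swap with position 1, array becomes [7, 12, 25, 35, 3, 15, 13, 13, 19]
arr[2]=25 > 19: no swap
arr[3]=35 > 19: no swap
arr[4]=3 <= 19: swap with position 2, array becomes [7, 12, 3, 35, 25, 15, 13, 13, 19]
arr[5]=15 <= 19: swap with position 3, array becomes [7, 12, 3, 15, 25, 35, 13, 13, 19]
arr[6]=13 <= 19: swap with position 4, array becomes [7, 12, 3, 15, 13, 35, 25, 13, 19]
arr[7]=13 <= 19: swap with position 5, array becomes [7, 12, 3, 15, 13, 13, 25, 35, 19]

Place pivot at position 6: [7, 12, 3, 15, 13, 13, 19, 35, 25]
Pivot position: 6

After partitioning with pivot 19, the array becomes [7, 12, 3, 15, 13, 13, 19, 35, 25]. The pivot is placed at index 6. All elements to the left of the pivot are <= 19, and all elements to the right are > 19.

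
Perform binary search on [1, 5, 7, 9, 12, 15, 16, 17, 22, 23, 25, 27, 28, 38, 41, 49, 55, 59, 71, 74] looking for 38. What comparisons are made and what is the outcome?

Binary search for 38 in [1, 5, 7, 9, 12, 15, 16, 17, 22, 23, 25, 27, 28, 38, 41, 49, 55, 59, 71, 74]:

lo=0, hi=19, mid=9, arr[mid]=23 -> 23 < 38, search right half
lo=10, hi=19, mid=14, arr[mid]=41 -> 41 > 38, search left half
lo=10, hi=13, mid=11, arr[mid]=27 -> 27 < 38, search right half
lo=12, hi=13, mid=12, arr[mid]=28 -> 28 < 38, search right half
lo=13, hi=13, mid=13, arr[mid]=38 -> Found target at index 13!

Binary search finds 38 at index 13 after 5 comparisons. The search repeatedly halves the search space by comparing with the middle element.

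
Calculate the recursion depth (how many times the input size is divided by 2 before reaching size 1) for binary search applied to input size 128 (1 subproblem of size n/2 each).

For divide and conquer with division factor 2:

Problem sizes at each level:
Level 0: 128
Level 1: 64
Level 2: 32
Level 3: 16
Level 4: 8
Level 5: 4
Level 6: 2
Level 7: 1

The root is level 0 and the size-1 base case is level 7 (the tree spans levels 0 through 7, i.e. 8 levels counting the root), so the depth is the number of divisions: log_2(128) = 7

The recursion tree depth is log_2(128) = 7. At each level, the problem size is divided by 2, so it takes 7 divisions to reduce to a base case of size 1. The algorithm makes 1 recursive call at each level.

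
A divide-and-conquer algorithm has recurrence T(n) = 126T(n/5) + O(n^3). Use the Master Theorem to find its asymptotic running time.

Master Theorem for T(n) = 126T(n/5) + O(n^3):

a = 126, b = 5, c = 3
log_b(a) = log_5(126) = 3.0050

Case 1: c = 3 < log_5(126) = 3.0050
T(n) = O(n^(log_5 126))

For T(n) = 126T(n/5) + O(n^3): log_5(126) = 3.0050. This is Case 1 of the Master Theorem (c < log_b(a), work dominated by leaves), giving O(n^(log_5 126)).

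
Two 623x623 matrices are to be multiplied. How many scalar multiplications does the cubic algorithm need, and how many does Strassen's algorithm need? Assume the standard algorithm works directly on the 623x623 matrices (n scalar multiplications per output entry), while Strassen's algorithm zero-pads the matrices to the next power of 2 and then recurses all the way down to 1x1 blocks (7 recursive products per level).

Matrix multiplication for 623x623 matrices:

Strassen's algorithm requires power-of-2 dimensions. Pad 623x623 to 1024x1024 (next power of 2).

Standard algorithm: 623^3 = 241804367 multiplications
Strassen's algorithm: 7^(log2(1024)) = 7^10 = 282475249 multiplications
Difference: 241804367 - 282475249 = -40670882 (Strassen uses MORE here due to padding overhead — for small or just-over-power-of-2 n, padding can outweigh the per-level savings)

Standard: 241804367 multiplications (623^3). Strassen: 282475249 multiplications (7^10, after padding to 1024x1024). Strassen reduces 8 recursive multiplications to 7 at each level.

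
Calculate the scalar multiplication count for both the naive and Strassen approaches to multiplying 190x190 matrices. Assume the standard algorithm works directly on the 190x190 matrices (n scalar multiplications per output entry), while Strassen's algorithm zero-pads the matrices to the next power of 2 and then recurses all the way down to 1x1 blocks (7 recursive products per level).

Matrix multiplication for 190x190 matrices:

Strassen's algorithm requires power-of-2 dimensions. Pad 190x190 to 256x256 (next power of 2).

Standard algorithm: 190^3 = 6859000 multiplications
Strassen's algorithm: 7^(log2(256)) = 7^8 = 5764801 multiplications
Savings: 6859000 - 5764801 = 1094199 multiplications

Standard: 6859000 multiplications (190^3). Strassen: 5764801 multiplications (7^8, after padding to 256x256). Strassen reduces 8 recursive multiplications to 7 at each level.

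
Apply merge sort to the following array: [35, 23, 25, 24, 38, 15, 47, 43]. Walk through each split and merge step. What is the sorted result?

Merge sort trace:

Split: [35, 23, 25, 24, 38, 15, 47, 43] -> [35, 23, 25, 24] and [38, 15, 47, 43]
  Split: [35, 23, 25, 24] -> [35, 23] and [25, 24]
    Split: [35, 23] -> [35] and [23]
    Merge: [35] + [23] -> [23, 35]
    Split: [25, 24] -> [25] and [24]
    Merge: [25] + [24] -> [24, 25]
  Merge: [23, 35] + [24, 25] -> [23, 24, 25, 35]
  Split: [38, 15, 47, 43] -> [38, 15] and [47, 43]
    Split: [38, 15] -> [38] and [15]
    Merge: [38] + [15] -> [15, 38]
    Split: [47, 43] -> [47] and [43]
    Merge: [47] + [43] -> [43, 47]
  Merge: [15, 38] + [43, 47] -> [15, 38, 43, 47]
Merge: [23, 24, 25, 35] + [15, 38, 43, 47] -> [15, 23, 24, 25, 35, 38, 43, 47]

Final sorted array: [15, 23, 24, 25, 35, 38, 43, 47]

The merge sort proceeds by recursively splitting the array and merging sorted halves.
After all merges, the sorted array is [15, 23, 24, 25, 35, 38, 43, 47].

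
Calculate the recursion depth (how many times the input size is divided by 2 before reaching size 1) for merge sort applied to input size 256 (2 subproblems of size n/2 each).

For divide and conquer with division factor 2:

Problem sizes at each level:
Level 0: 256
Level 1: 128
Level 2: 64
Level 3: 32
Level 4: 16
Level 5: 8
Level 6: 4
Level 7: 2
Level 8: 1

The root is level 0 and the size-1 base case is level 8 (the tree spans levels 0 through 8, i.e. 9 levels counting the root), so the depth is the number of divisions: log_2(256) = 8

The recursion tree depth is log_2(256) = 8. At each level, the problem size is divided by 2, so it takes 8 divisions to reduce to a base case of size 1. The algorithm makes 2 recursive calls at each level.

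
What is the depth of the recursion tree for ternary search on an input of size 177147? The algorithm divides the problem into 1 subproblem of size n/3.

For divide and conquer with division factor 3:

Problem sizes at each level:
Level 0: 177147
Level 1: 59049
Level 2: 19683
Level 3: 6561
Level 4: 2187
Level 5: 729
Level 6: 243
Level 7: 81
Level 8: 27
Level 9: 9
Level 10: 3
Level 11: 1

The root is level 0 and the size-1 base case is level 11 (the tree spans levels 0 through 11, i.e. 12 levels counting the root), so the depth is the number of divisions: log_3(177147) = 11

The recursion tree depth is log_3(177147) = 11. At each level, the problem size is divided by 3, so it takes 11 divisions to reduce to a base case of size 1. The algorithm makes 1 recursive call at each level.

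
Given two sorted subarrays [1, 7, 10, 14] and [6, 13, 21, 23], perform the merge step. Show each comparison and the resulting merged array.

Merging process:

Compare 1 vs 6: take 1 from left. Merged: [1]
Compare 7 vs 6: take 6 from right. Merged: [1, 6]
Compare 7 vs 13: take 7 from left. Merged: [1, 6, 7]
Compare 10 vs 13: take 10 from left. Merged: [1, 6, 7, 10]
Compare 14 vs 13: take 13 from right. Merged: [1, 6, 7, 10, 13]
Compare 14 vs 21: take 14 from left. Merged: [1, 6, 7, 10, 13, 14]
Append remaining from right: [21, 23]. Merged: [1, 6, 7, 10, 13, 14, 21, 23]

Final merged array: [1, 6, 7, 10, 13, 14, 21, 23]
Total comparisons: 6

The merged array is [1, 6, 7, 10, 13, 14, 21, 23], requiring 6 comparisons. The merge step runs in O(n) time where n is the total number of elements.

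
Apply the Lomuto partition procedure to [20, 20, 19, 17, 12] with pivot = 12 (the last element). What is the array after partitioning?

Lomuto partition with pivot = 12:

Initial array: [20, 20, 19, 17, 12]

arr[0]=20 > 12: no swap
arr[1]=20 > 12: no swap
arr[2]=19 > 12: no swap
arr[3]=17 > 12: no swap

Place pivot at position 0: [12, 20, 19, 17, 20]
Pivot position: 0

After partitioning with pivot 12, the array becomes [12, 20, 19, 17, 20]. The pivot is placed at index 0. All elements to the left of the pivot are <= 12, and all elements to the right are > 12.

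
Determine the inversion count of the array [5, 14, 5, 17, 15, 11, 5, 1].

Finding inversions in [5, 14, 5, 17, 15, 11, 5, 1]:

(0, 7): arr[0]=5 > arr[7]=1
(1, 2): arr[1]=14 > arr[2]=5
(1, 5): arr[1]=14 > arr[5]=11
(1, 6): arr[1]=14 > arr[6]=5
(1, 7): arr[1]=14 > arr[7]=1
(2, 7): arr[2]=5 > arr[7]=1
(3, 4): arr[3]=17 > arr[4]=15
(3, 5): arr[3]=17 > arr[5]=11
(3, 6): arr[3]=17 > arr[6]=5
(3, 7): arr[3]=17 > arr[7]=1
(4, 5): arr[4]=15 > arr[5]=11
(4, 6): arr[4]=15 > arr[6]=5
(4, 7): arr[4]=15 > arr[7]=1
(5, 6): arr[5]=11 > arr[6]=5
(5, 7): arr[5]=11 > arr[7]=1
(6, 7): arr[6]=5 > arr[7]=1

Total inversions: 16

The array has 16 inversion(s): (0,7), (1,2), (1,5), (1,6), (1,7), (2,7), (3,4), (3,5), (3,6), (3,7), (4,5), (4,6), (4,7), (5,6), (5,7), (6,7). Each pair (i,j) satisfies i < j and arr[i] > arr[j].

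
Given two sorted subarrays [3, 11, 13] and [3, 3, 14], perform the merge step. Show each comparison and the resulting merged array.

Merging process:

Compare 3 vs 3: take 3 from left. Merged: [3]
Compare 11 vs 3: take 3 from right. Merged: [3, 3]
Compare 11 vs 3: take 3 from right. Merged: [3, 3, 3]
Compare 11 vs 14: take 11 from left. Merged: [3, 3, 3, 11]
Compare 13 vs 14: take 13 from left. Merged: [3, 3, 3, 11, 13]
Append remaining from right: [14]. Merged: [3, 3, 3, 11, 13, 14]

Final merged array: [3, 3, 3, 11, 13, 14]
Total comparisons: 5

The merged array is [3, 3, 3, 11, 13, 14], requiring 5 comparisons. The merge step runs in O(n) time where n is the total number of elements.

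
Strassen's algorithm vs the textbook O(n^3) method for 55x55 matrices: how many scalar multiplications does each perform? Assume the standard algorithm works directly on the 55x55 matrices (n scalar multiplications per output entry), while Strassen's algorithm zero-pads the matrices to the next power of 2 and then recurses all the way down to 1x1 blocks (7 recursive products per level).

Matrix multiplication for 55x55 matrices:

Strassen's algorithm requires power-of-2 dimensions. Pad 55x55 to 64x64 (next power of 2).

Standard algorithm: 55^3 = 166375 multiplications
Strassen's algorithm: 7^(log2(64)) = 7^6 = 117649 multiplications
Savings: 166375 - 117649 = 48726 multiplications

Standard: 166375 multiplications (55^3). Strassen: 117649 multiplications (7^6, after padding to 64x64). Strassen reduces 8 recursive multiplications to 7 at each level.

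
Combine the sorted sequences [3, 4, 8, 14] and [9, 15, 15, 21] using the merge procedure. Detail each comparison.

Merging process:

Compare 3 vs 9: take 3 from left. Merged: [3]
Compare 4 vs 9: take 4 from left. Merged: [3, 4]
Compare 8 vs 9: take 8 from left. Merged: [3, 4, 8]
Compare 14 vs 9: take 9 from right. Merged: [3, 4, 8, 9]
Compare 14 vs 15: take 14 from left. Merged: [3, 4, 8, 9, 14]
Append remaining from right: [15, 15, 21]. Merged: [3, 4, 8, 9, 14, 15, 15, 21]

Final merged array: [3, 4, 8, 9, 14, 15, 15, 21]
Total comparisons: 5

The merged array is [3, 4, 8, 9, 14, 15, 15, 21], requiring 5 comparisons. The merge step runs in O(n) time where n is the total number of elements.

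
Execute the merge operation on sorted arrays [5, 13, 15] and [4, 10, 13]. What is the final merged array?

Merging process:

Compare 5 vs 4: take 4 from right. Merged: [4]
Compare 5 vs 10: take 5 from left. Merged: [4, 5]
Compare 13 vs 10: take 10 from right. Merged: [4, 5, 10]
Compare 13 vs 13: take 13 from left. Merged: [4, 5, 10, 13]
Compare 15 vs 13: take 13 from right. Merged: [4, 5, 10, 13, 13]
Append remaining from left: [15]. Merged: [4, 5, 10, 13, 13, 15]

Final merged array: [4, 5, 10, 13, 13, 15]
Total comparisons: 5

The merged array is [4, 5, 10, 13, 13, 15], requiring 5 comparisons. The merge step runs in O(n) time where n is the total number of elements.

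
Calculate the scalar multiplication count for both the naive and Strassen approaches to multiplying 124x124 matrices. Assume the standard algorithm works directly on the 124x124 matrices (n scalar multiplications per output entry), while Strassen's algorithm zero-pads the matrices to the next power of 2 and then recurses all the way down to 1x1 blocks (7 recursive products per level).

Matrix multiplication for 124x124 matrices:

Strassen's algorithm requires power-of-2 dimensions. Pad 124x124 to 128x128 (next power of 2).

Standard algorithm: 124^3 = 1906624 multiplications
Strassen's algorithm: 7^(log2(128)) = 7^7 = 823543 multiplications
Savings: 1906624 - 823543 = 1083081 multiplications

Standard: 1906624 multiplications (124^3). Strassen: 823543 multiplications (7^7, after padding to 128x128). Strassen reduces 8 recursive multiplications to 7 at each level.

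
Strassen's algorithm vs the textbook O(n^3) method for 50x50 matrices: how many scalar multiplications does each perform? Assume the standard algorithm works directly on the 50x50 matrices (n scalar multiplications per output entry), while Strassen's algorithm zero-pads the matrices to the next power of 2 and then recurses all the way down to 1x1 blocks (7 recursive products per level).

Matrix multiplication for 50x50 matrices:

Strassen's algorithm requires power-of-2 dimensions. Pad 50x50 to 64x64 (next power of 2).

Standard algorithm: 50^3 = 125000 multiplications
Strassen's algorithm: 7^(log2(64)) = 7^6 = 117649 multiplications
Savings: 125000 - 117649 = 7351 multiplications

Standard: 125000 multiplications (50^3). Strassen: 117649 multiplications (7^6, after padding to 64x64). Strassen reduces 8 recursive multiplications to 7 at each level.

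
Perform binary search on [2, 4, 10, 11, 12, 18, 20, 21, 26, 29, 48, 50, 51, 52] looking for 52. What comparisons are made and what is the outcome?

Binary search for 52 in [2, 4, 10, 11, 12, 18, 20, 21, 26, 29, 48, 50, 51, 52]:

lo=0, hi=13, mid=6, arr[mid]=20 -> 20 < 52, search right half
lo=7, hi=13, mid=10, arr[mid]=48 -> 48 < 52, search right half
lo=11, hi=13, mid=12, arr[mid]=51 -> 51 < 52, search right half
lo=13, hi=13, mid=13, arr[mid]=52 -> Found target at index 13!

Binary search finds 52 at index 13 after 4 comparisons. The search repeatedly halves the search space by comparing with the middle element.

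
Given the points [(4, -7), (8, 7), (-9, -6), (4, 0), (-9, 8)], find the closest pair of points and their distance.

Computing all pairwise distances among 5 points:

d((4, -7), (8, 7)) = 14.5602
d((4, -7), (-9, -6)) = 13.0384
d((4, -7), (4, 0)) = 7.0 <-- minimum
d((4, -7), (-9, 8)) = 19.8494
d((8, 7), (-9, -6)) = 21.4009
d((8, 7), (4, 0)) = 8.0623
d((8, 7), (-9, 8)) = 17.0294
d((-9, -6), (4, 0)) = 14.3178
d((-9, -6), (-9, 8)) = 14.0
d((4, 0), (-9, 8)) = 15.2643

Closest pair: (4, -7) and (4, 0) with distance 7.0

The closest pair is (4, -7) and (4, 0) with Euclidean distance 7.0. For 5 points, brute-force pairwise comparison is shown above. For large n, the divide-and-conquer algorithm (sort by x, recurse on halves, check the dividing strip) achieves O(n log n).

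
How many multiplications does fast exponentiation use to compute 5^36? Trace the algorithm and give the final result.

Computing 5^36 by squaring (build up from 5^1; each line after the first costs one multiplication):

5^1 = 5
5^2 = (5^1)^2 = 5^2 = 25
5^4 = (5^2)^2 = 25^2 = 625
5^8 = (5^4)^2 = 625^2 = 390625
5^9 = 5 * 5^8 = 5 * 390625 = 1953125
5^18 = (5^9)^2 = 1953125^2 = 3814697265625
5^36 = (5^18)^2 = 3814697265625^2 = 14551915228366851806640625

Result: 14551915228366851806640625
Multiplications needed: 6 (6 lines after 5^1)

5^36 = 14551915228366851806640625. Using exponentiation by squaring, this requires 6 multiplications. The key idea: if the exponent is even, square the half-power; if odd, multiply by the base once.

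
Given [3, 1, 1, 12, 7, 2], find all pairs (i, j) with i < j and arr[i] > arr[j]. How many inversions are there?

Finding inversions in [3, 1, 1, 12, 7, 2]:

(0, 1): arr[0]=3 > arr[1]=1
(0, 2): arr[0]=3 > arr[2]=1
(0, 5): arr[0]=3 > arr[5]=2
(3, 4): arr[3]=12 > arr[4]=7
(3, 5): arr[3]=12 > arr[5]=2
(4, 5): arr[4]=7 > arr[5]=2

Total inversions: 6

The array has 6 inversion(s): (0,1), (0,2), (0,5), (3,4), (3,5), (4,5). Each pair (i,j) satisfies i < j and arr[i] > arr[j].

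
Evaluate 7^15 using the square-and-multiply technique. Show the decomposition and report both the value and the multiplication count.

Computing 7^15 by squaring (build up from 7^1; each line after the first costs one multiplication):

7^1 = 7
7^2 = (7^1)^2 = 7^2 = 49
7^3 = 7 * 7^2 = 7 * 49 = 343
7^6 = (7^3)^2 = 343^2 = 117649
7^7 = 7 * 7^6 = 7 * 117649 = 823543
7^14 = (7^7)^2 = 823543^2 = 678223072849
7^15 = 7 * 7^14 = 7 * 678223072849 = 4747561509943

Result: 4747561509943
Multiplications needed: 6 (6 lines after 7^1)

7^15 = 4747561509943. Using exponentiation by squaring, this requires 6 multiplications. The key idea: if the exponent is even, square the half-power; if odd, multiply by the base once.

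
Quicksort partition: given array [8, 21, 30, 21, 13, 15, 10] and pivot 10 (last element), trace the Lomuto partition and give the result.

Lomuto partition with pivot = 10:

Initial array: [8, 21, 30, 21, 13, 15, 10]

arr[0]=8 <= 10: swap with position 0, array becomes [8, 21, 30, 21, 13, 15, 10]
arr[1]=21 > 10: no swap
arr[2]=30 > 10: no swap
arr[3]=21 > 10: no swap
arr[4]=13 > 10: no swap
arr[5]=15 > 10: no swap

Place pivot at position 1: [8, 10, 30, 21, 13, 15, 21]
Pivot position: 1

After partitioning with pivot 10, the array becomes [8, 10, 30, 21, 13, 15, 21]. The pivot is placed at index 1. All elements to the left of the pivot are <= 10, and all elements to the right are > 10.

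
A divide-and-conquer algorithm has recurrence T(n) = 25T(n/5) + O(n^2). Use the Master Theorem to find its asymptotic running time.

Master Theorem for T(n) = 25T(n/5) + O(n^2):

a = 25, b = 5, c = 2
log_b(a) = log_5(25) = 2.0000

Case 2: c = 2 = log_5(25) = 2.0000
T(n) = O(n^2 log n) = O(n^2 log n)

For T(n) = 25T(n/5) + O(n^2): log_5(25) = 2.0000. This is Case 2 of the Master Theorem (c = log_b(a), equal work at all levels), giving O(n^2 log n).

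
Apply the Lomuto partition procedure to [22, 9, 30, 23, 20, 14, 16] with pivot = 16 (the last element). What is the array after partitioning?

Lomuto partition with pivot = 16:

Initial array: [22, 9, 30, 23, 20, 14, 16]

arr[0]=22 > 16: no swap
arr[1]=9 <= 16: swap with position 0, array becomes [9, 22, 30, 23, 20, 14, 16]
arr[2]=30 > 16: no swap
arr[3]=23 > 16: no swap
arr[4]=20 > 16: no swap
arr[5]=14 <= 16: swap with position 1, array becomes [9, 14, 30, 23, 20, 22, 16]

Place pivot at position 2: [9, 14, 16, 23, 20, 22, 30]
Pivot position: 2

After partitioning with pivot 16, the array becomes [9, 14, 16, 23, 20, 22, 30]. The pivot is placed at index 2. All elements to the left of the pivot are <= 16, and all elements to the right are > 16.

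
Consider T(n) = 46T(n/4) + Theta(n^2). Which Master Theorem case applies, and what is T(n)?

Master Theorem for T(n) = 46T(n/4) + O(n^2):

a = 46, b = 4, c = 2
log_b(a) = log_4(46) = 2.7618

Case 1: c = 2 < log_4(46) = 2.7618
T(n) = O(n^(log_4 46))

For T(n) = 46T(n/4) + O(n^2): log_4(46) = 2.7618. This is Case 1 of the Master Theorem (c < log_b(a), work dominated by leaves), giving O(n^(log_4 46)).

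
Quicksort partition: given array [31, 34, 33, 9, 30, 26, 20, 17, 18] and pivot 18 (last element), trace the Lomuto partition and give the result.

Lomuto partition with pivot = 18:

Initial array: [31, 34, 33, 9, 30, 26, 20, 17, 18]

arr[0]=31 > 18: no swap
arr[1]=34 > 18: no swap
arr[2]=33 > 18: no swap
arr[3]=9 <= 18: swap with position 0, array becomes [9, 34, 33, 31, 30, 26, 20, 17, 18]
arr[4]=30 > 18: no swap
arr[5]=26 > 18: no swap
arr[6]=20 > 18: no swap
arr[7]=17 <= 18: swap with position 1, array becomes [9, 17, 33, 31, 30, 26, 20, 34, 18]

Place pivot at position 2: [9, 17, 18, 31, 30, 26, 20, 34, 33]
Pivot position: 2

After partitioning with pivot 18, the array becomes [9, 17, 18, 31, 30, 26, 20, 34, 33]. The pivot is placed at index 2. All elements to the left of the pivot are <= 18, and all elements to the right are > 18.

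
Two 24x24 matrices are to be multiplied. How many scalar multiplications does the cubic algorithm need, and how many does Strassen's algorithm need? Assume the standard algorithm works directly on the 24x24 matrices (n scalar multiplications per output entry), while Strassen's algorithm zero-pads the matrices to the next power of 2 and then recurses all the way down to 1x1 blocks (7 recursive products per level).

Matrix multiplication for 24x24 matrices:

Strassen's algorithm requires power-of-2 dimensions. Pad 24x24 to 32x32 (next power of 2).

Standard algorithm: 24^3 = 13824 multiplications
Strassen's algorithm: 7^(log2(32)) = 7^5 = 16807 multiplications
Difference: 13824 - 16807 = -2983 (Strassen uses MORE here due to padding overhead — for small or just-over-power-of-2 n, padding can outweigh the per-level savings)

Standard: 13824 multiplications (24^3). Strassen: 16807 multiplications (7^5, after padding to 32x32). Strassen reduces 8 recursive multiplications to 7 at each level.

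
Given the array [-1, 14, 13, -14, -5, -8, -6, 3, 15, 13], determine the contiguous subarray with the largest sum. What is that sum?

Using Kadane's algorithm on [-1, 14, 13, -14, -5, -8, -6, 3, 15, 13]:

Scanning through the array:
Position 1 (value 14): max_ending_here = 14, max_so_far = 14
Position 2 (value 13): max_ending_here = 27, max_so_far = 27
Position 3 (value -14): max_ending_here = 13, max_so_far = 27
Position 4 (value -5): max_ending_here = 8, max_so_far = 27
Position 5 (value -8): max_ending_here = 0, max_so_far = 27
Position 6 (value -6): max_ending_here = -6, max_so_far = 27
Position 7 (value 3): max_ending_here = 3, max_so_far = 27
Position 8 (value 15): max_ending_here = 18, max_so_far = 27
Position 9 (value 13): max_ending_here = 31, max_so_far = 31

Maximum subarray: [3, 15, 13]
Maximum sum: 31

The maximum subarray is [3, 15, 13] with sum 31. This subarray runs from index 7 to index 9.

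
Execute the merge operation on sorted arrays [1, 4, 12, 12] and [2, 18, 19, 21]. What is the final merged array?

Merging process:

Compare 1 vs 2: take 1 from left. Merged: [1]
Compare 4 vs 2: take 2 from right. Merged: [1, 2]
Compare 4 vs 18: take 4 from left. Merged: [1, 2, 4]
Compare 12 vs 18: take 12 from left. Merged: [1, 2, 4, 12]
Compare 12 vs 18: take 12 from left. Merged: [1, 2, 4, 12, 12]
Append remaining from right: [18, 19, 21]. Merged: [1, 2, 4, 12, 12, 18, 19, 21]

Final merged array: [1, 2, 4, 12, 12, 18, 19, 21]
Total comparisons: 5

The merged array is [1, 2, 4, 12, 12, 18, 19, 21], requiring 5 comparisons. The merge step runs in O(n) time where n is the total number of elements.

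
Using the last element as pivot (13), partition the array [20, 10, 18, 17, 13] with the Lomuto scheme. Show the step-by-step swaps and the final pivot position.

Lomuto partition with pivot = 13:

Initial array: [20, 10, 18, 17, 13]

arr[0]=20 > 13: no swap
arr[1]=10 <= 13: swap with position 0, array becomes [10, 20, 18, 17, 13]
arr[2]=18 > 13: no swap
arr[3]=17 > 13: no swap

Place pivot at position 1: [10, 13, 18, 17, 20]
Pivot position: 1

After partitioning with pivot 13, the array becomes [10, 13, 18, 17, 20]. The pivot is placed at index 1. All elements to the left of the pivot are <= 13, and all elements to the right are > 13.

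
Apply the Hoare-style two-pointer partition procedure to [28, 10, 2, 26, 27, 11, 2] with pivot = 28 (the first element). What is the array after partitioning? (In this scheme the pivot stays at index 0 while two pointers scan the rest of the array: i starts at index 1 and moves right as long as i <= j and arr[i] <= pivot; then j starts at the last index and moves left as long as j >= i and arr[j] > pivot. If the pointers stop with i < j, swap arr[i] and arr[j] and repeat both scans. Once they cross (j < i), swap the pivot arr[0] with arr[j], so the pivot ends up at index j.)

Hoare-style two-pointer partition with pivot = 28:

Initial array: [28, 10, 2, 26, 27, 11, 2]

Pointers start at i = 1, j = 6.
i ends at 7, j ends at 6: the pointers have crossed (j < i), so scanning stops.

Swap pivot arr[0] with arr[6] to place pivot at position 6: [2, 10, 2, 26, 27, 11, 28]
Pivot position: 6

After partitioning with pivot 28, the array becomes [2, 10, 2, 26, 27, 11, 28]. The pivot is placed at index 6. All elements to the left of the pivot are <= 28, and all elements to the right are > 28.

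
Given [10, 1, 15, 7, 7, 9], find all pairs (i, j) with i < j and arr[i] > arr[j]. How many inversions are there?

Finding inversions in [10, 1, 15, 7, 7, 9]:

(0, 1): arr[0]=10 > arr[1]=1
(0, 3): arr[0]=10 > arr[3]=7
(0, 4): arr[0]=10 > arr[4]=7
(0, 5): arr[0]=10 > arr[5]=9
(2, 3): arr[2]=15 > arr[3]=7
(2, 4): arr[2]=15 > arr[4]=7
(2, 5): arr[2]=15 > arr[5]=9

Total inversions: 7

The array has 7 inversion(s): (0,1), (0,3), (0,4), (0,5), (2,3), (2,4), (2,5). Each pair (i,j) satisfies i < j and arr[i] > arr[j].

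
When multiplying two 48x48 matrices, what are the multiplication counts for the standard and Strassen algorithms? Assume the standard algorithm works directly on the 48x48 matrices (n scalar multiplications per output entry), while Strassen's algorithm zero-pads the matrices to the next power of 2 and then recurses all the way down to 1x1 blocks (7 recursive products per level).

Matrix multiplication for 48x48 matrices:

Strassen's algorithm requires power-of-2 dimensions. Pad 48x48 to 64x64 (next power of 2).

Standard algorithm: 48^3 = 110592 multiplications
Strassen's algorithm: 7^(log2(64)) = 7^6 = 117649 multiplications
Difference: 110592 - 117649 = -7057 (Strassen uses MORE here due to padding overhead — for small or just-over-power-of-2 n, padding can outweigh the per-level savings)

Standard: 110592 multiplications (48^3). Strassen: 117649 multiplications (7^6, after padding to 64x64). Strassen reduces 8 recursive multiplications to 7 at each level.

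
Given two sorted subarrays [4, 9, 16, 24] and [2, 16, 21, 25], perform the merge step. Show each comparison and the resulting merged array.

Merging process:

Compare 4 vs 2: take 2 from right. Merged: [2]
Compare 4 vs 16: take 4 from left. Merged: [2, 4]
Compare 9 vs 16: take 9 from left. Merged: [2, 4, 9]
Compare 16 vs 16: take 16 from left. Merged: [2, 4, 9, 16]
Compare 24 vs 16: take 16 from right. Merged: [2, 4, 9, 16, 16]
Compare 24 vs 21: take 21 from right. Merged: [2, 4, 9, 16, 16, 21]
Compare 24 vs 25: take 24 from left. Merged: [2, 4, 9, 16, 16, 21, 24]
Append remaining from right: [25]. Merged: [2, 4, 9, 16, 16, 21, 24, 25]

Final merged array: [2, 4, 9, 16, 16, 21, 24, 25]
Total comparisons: 7

The merged array is [2, 4, 9, 16, 16, 21, 24, 25], requiring 7 comparisons. The merge step runs in O(n) time where n is the total number of elements.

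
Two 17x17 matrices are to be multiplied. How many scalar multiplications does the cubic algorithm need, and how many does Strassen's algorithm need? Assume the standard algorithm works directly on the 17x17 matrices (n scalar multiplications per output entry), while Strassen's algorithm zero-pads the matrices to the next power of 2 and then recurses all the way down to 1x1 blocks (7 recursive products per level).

Matrix multiplication for 17x17 matrices:

Strassen's algorithm requires power-of-2 dimensions. Pad 17x17 to 32x32 (next power of 2).

Standard algorithm: 17^3 = 4913 multiplications
Strassen's algorithm: 7^(log2(32)) = 7^5 = 16807 multiplications
Difference: 4913 - 16807 = -11894 (Strassen uses MORE here due to padding overhead — for small or just-over-power-of-2 n, padding can outweigh the per-level savings)

Standard: 4913 multiplications (17^3). Strassen: 16807 multiplications (7^5, after padding to 32x32). Strassen reduces 8 recursive multiplications to 7 at each level.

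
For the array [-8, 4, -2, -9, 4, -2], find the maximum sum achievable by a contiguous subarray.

Using Kadane's algorithm on [-8, 4, -2, -9, 4, -2]:

Scanning through the array:
Position 1 (value 4): max_ending_here = 4, max_so_far = 4
Position 2 (value -2): max_ending_here = 2, max_so_far = 4
Position 3 (value -9): max_ending_here = -7, max_so_far = 4
Position 4 (value 4): max_ending_here = 4, max_so_far = 4
Position 5 (value -2): max_ending_here = 2, max_so_far = 4

Maximum subarray: [4]
Maximum sum: 4

The maximum subarray is [4] with sum 4. This subarray runs from index 1 to index 1.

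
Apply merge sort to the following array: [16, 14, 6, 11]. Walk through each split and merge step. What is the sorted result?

Merge sort trace:

Split: [16, 14, 6, 11] -> [16, 14] and [6, 11]
  Split: [16, 14] -> [16] and [14]
  Merge: [16] + [14] -> [14, 16]
  Split: [6, 11] -> [6] and [11]
  Merge: [6] + [11] -> [6, 11]
Merge: [14, 16] + [6, 11] -> [6, 11, 14, 16]

Final sorted array: [6, 11, 14, 16]

The merge sort proceeds by recursively splitting the array and merging sorted halves.
After all merges, the sorted array is [6, 11, 14, 16].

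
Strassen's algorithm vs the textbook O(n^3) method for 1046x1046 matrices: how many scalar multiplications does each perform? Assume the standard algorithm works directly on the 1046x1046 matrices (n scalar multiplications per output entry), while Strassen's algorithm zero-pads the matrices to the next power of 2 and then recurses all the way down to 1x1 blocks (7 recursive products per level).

Matrix multiplication for 1046x1046 matrices:

Strassen's algorithm requires power-of-2 dimensions. Pad 1046x1046 to 2048x2048 (next power of 2).

Standard algorithm: 1046^3 = 1144445336 multiplications
Strassen's algorithm: 7^(log2(2048)) = 7^11 = 1977326743 multiplications
Difference: 1144445336 - 1977326743 = -832881407 (Strassen uses MORE here due to padding overhead — for small or just-over-power-of-2 n, padding can outweigh the per-level savings)

Standard: 1144445336 multiplications (1046^3). Strassen: 1977326743 multiplications (7^11, after padding to 2048x2048). Strassen reduces 8 recursive multiplications to 7 at each level.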